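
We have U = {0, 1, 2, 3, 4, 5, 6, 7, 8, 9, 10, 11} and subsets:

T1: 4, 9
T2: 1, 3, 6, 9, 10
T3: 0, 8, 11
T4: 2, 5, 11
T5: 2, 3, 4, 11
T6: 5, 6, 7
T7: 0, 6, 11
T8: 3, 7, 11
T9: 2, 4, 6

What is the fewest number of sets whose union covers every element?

4

T2, T3, T5, T6 together cover {0, 1, 2, 3, 4, 5, 6, 7, 8, 9, 10, 11} — every element.
No 3 of the 9 sets cover everything (all 84 triples fall short), so 4 is minimum.
Greedy (largest uncovered first) would take T2, T3, T4, T1, T6 — 5 sets — but 4 suffice.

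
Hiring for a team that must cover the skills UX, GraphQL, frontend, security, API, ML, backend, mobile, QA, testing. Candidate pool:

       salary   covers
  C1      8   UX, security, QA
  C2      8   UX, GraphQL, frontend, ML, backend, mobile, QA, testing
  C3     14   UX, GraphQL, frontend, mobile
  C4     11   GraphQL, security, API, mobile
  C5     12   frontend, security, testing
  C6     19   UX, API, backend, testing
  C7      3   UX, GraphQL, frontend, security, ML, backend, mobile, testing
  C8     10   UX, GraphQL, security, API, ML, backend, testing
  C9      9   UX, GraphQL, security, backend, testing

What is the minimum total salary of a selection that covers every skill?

18

C2, C8 cover every skill at salary 8 + 10 = 18.
Any cover uses at least 2 candidates; among all covering selections none totals below 18.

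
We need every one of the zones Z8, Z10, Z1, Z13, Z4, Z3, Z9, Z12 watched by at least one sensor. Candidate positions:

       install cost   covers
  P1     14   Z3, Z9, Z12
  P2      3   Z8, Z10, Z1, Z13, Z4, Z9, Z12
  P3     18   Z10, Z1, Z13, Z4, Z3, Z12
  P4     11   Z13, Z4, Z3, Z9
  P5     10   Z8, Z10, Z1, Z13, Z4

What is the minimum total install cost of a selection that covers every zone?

P2, P4 cover every zone at install cost 3 + 11 = 14.
Any cover uses at least 2 sensor positions; among all covering selections none totals below 14.

14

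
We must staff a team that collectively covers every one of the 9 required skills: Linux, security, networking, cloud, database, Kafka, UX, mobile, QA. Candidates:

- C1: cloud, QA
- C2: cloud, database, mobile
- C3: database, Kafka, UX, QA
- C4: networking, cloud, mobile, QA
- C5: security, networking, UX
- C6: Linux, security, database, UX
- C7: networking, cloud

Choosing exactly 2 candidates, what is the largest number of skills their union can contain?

Choosing C4, C6 covers {Linux, security, networking, cloud, database, UX, mobile, QA} — 8 skills.
No choice of 2 candidates does better; here Kafka is left uncovered.

8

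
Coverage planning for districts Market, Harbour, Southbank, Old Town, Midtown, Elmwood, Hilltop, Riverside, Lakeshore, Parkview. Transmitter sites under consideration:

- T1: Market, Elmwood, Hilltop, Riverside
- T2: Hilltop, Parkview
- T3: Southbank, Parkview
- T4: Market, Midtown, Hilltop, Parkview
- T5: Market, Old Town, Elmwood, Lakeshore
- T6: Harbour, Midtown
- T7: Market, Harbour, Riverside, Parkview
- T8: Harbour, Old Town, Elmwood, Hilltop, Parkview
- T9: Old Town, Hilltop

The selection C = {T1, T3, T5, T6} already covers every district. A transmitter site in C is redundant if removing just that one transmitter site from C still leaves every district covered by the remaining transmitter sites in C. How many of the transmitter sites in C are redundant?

0

Drop T1: Hilltop, Riverside uncovered — not redundant.
Drop T3: Southbank, Parkview uncovered — not redundant.
Drop T5: Old Town, Lakeshore uncovered — not redundant.
Drop T6: Harbour, Midtown uncovered — not redundant.
None of the transmitter sites in C is redundant.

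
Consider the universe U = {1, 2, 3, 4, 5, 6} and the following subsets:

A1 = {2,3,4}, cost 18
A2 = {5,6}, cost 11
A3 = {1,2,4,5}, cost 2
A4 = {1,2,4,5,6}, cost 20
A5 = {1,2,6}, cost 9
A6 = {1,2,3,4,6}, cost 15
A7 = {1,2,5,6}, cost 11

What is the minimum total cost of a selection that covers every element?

A3, A6 cover every element at cost 2 + 15 = 17.
Any cover uses at least 2 sets; among all covering selections none totals below 17.

17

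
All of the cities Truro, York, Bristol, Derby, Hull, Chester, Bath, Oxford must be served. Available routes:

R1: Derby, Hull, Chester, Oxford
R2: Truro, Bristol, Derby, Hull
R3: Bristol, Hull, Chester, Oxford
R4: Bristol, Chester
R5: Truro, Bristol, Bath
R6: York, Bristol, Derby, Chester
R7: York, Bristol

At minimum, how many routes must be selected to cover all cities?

R1, R5, R6 together cover {Truro, York, Bristol, Derby, Hull, Chester, Bath, Oxford} — every city.
No 2 of the 7 routes cover everything (all 21 pairs fall short), so 3 is minimum.

3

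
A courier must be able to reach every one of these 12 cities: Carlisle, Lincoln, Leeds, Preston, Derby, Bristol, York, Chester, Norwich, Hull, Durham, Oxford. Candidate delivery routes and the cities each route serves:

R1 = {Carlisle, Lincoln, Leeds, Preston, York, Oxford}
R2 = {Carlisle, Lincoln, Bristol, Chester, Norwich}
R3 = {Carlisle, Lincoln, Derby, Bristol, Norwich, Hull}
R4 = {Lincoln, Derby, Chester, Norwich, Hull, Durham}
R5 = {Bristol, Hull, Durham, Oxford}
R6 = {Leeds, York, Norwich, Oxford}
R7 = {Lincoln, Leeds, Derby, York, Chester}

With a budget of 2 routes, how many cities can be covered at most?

Choosing R1, R4 covers {Carlisle, Lincoln, Leeds, Preston, Derby, York, Chester, Norwich, Hull, Durham, Oxford} — 11 cities.
No choice of 2 routes does better; here Bristol is left uncovered.

11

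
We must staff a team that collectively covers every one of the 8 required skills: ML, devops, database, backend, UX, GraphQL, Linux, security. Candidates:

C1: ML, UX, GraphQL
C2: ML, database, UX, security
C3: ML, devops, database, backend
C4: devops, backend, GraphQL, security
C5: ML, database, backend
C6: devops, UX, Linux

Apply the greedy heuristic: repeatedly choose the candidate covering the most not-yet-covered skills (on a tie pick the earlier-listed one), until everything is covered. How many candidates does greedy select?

Pick 1: C2 covers 4 new skills (ML, database, UX, security).
Pick 2: C4 covers 3 new skills (devops, backend, GraphQL).
Pick 3: C6 covers 1 new skills (Linux).
Greedy uses 3 candidates.

3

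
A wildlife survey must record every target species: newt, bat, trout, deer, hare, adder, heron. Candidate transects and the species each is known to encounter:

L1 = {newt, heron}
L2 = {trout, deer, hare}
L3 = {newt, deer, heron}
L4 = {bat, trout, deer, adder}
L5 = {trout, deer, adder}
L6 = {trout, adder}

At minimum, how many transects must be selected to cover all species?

3

L1, L2, L4 together cover {newt, bat, trout, deer, hare, adder, heron} — every species.
No 2 of the 6 transects cover everything (all 15 pairs fall short), so 3 is minimum.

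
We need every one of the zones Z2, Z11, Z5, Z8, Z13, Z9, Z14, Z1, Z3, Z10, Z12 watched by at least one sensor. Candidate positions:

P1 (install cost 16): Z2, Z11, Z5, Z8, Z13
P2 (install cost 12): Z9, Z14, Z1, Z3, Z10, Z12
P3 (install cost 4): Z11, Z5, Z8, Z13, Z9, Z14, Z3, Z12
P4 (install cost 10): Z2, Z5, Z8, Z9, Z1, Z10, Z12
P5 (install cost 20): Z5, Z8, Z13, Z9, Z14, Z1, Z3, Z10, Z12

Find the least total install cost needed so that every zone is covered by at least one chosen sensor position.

P3, P4 cover every zone at install cost 4 + 10 = 14.
Any cover uses at least 2 sensor positions; among all covering selections none totals below 14.

14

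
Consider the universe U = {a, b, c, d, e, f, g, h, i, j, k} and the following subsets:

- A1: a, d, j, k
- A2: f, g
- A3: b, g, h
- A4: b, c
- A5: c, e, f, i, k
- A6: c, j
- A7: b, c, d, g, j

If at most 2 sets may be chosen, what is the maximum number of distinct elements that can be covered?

Choosing A5, A7 covers {b, c, d, e, f, g, i, j, k} — 9 elements.
No choice of 2 sets does better; here a, h are left uncovered.

9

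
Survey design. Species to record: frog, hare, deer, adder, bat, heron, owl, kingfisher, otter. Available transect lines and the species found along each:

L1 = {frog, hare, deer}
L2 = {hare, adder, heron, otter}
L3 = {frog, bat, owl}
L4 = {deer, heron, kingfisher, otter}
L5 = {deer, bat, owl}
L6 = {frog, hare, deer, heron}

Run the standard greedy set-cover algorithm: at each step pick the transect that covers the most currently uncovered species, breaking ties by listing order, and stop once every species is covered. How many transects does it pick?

Pick 1: L2 covers 4 new species (hare, adder, heron, otter).
Pick 2: L3 covers 3 new species (frog, bat, owl).
Pick 3: L4 covers 2 new species (deer, kingfisher).
Greedy uses 3 transects.

3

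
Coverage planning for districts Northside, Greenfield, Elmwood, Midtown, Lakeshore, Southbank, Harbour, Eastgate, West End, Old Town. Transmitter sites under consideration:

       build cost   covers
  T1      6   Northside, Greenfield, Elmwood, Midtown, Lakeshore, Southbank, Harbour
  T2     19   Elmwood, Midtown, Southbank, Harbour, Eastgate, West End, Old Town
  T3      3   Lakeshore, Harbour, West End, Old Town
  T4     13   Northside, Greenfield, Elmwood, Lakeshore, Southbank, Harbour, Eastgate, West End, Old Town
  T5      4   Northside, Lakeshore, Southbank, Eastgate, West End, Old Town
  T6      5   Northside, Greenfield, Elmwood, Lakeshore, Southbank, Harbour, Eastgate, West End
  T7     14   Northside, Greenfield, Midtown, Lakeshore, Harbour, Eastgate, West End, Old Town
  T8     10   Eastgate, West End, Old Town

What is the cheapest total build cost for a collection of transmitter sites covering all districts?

10

T1, T5 cover every district at build cost 6 + 4 = 10.
Any cover uses at least 2 transmitter sites; among all covering selections none totals below 10.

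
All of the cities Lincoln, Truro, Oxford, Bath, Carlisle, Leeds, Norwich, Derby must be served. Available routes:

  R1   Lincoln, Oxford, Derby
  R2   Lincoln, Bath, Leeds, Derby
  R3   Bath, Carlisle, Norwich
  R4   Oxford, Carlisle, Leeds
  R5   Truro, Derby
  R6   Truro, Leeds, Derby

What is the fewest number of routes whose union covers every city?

R1, R3, R6 together cover {Lincoln, Truro, Oxford, Bath, Carlisle, Leeds, Norwich, Derby} — every city.
No 2 of the 6 routes cover everything (all 15 pairs fall short), so 3 is minimum.
Greedy (largest uncovered first) would take R2, R3, R1, R5 — 4 routes — but 3 suffice.

3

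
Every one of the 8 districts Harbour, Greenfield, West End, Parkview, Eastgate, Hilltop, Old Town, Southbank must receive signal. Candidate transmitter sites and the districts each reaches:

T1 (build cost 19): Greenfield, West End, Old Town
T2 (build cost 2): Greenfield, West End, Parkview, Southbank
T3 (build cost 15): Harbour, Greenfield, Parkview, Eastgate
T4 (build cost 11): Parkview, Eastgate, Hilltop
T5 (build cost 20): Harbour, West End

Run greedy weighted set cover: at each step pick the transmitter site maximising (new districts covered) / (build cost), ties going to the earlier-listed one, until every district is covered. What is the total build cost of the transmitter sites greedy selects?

47

Pick 1: T2 adds 4 new (Greenfield, West End, Parkview, Southbank) at build cost 2 (ratio 4/2).
Pick 2: T4 adds 2 new (Eastgate, Hilltop) at build cost 11 (ratio 2/11).
Pick 3: T3 adds 1 new (Harbour) at build cost 15 (ratio 1/15).
Pick 4: T1 adds 1 new (Old Town) at build cost 19 (ratio 1/19).
Greedy total build cost: 2 + 11 + 15 + 19 = 47.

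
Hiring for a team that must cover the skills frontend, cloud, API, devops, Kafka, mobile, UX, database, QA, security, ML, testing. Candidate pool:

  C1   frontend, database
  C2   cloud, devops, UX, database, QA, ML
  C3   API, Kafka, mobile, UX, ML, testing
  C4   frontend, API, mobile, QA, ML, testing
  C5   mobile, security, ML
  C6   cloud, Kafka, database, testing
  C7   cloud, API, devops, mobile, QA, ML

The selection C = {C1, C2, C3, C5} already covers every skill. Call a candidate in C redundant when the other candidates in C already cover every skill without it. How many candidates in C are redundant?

0

Drop C1: frontend uncovered — not redundant.
Drop C2: cloud, devops, QA uncovered — not redundant.
Drop C3: API, Kafka, testing uncovered — not redundant.
Drop C5: security uncovered — not redundant.
None of the candidates in C is redundant.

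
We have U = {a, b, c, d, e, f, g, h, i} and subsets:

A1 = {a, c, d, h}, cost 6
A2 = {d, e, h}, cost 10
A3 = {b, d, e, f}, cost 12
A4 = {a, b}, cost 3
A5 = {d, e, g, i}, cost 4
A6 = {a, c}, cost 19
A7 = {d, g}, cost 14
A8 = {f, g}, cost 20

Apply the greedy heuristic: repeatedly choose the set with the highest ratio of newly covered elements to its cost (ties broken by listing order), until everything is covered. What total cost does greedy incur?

Pick 1: A5 adds 4 new (d, e, g, i) at cost 4 (ratio 4/4).
Pick 2: A4 adds 2 new (a, b) at cost 3 (ratio 2/3).
Pick 3: A1 adds 2 new (c, h) at cost 6 (ratio 2/6).
Pick 4: A3 adds 1 new (f) at cost 12 (ratio 1/12).
Greedy total cost: 4 + 3 + 6 + 12 = 25. (The true optimum is 22, so greedy overshoots here.)

25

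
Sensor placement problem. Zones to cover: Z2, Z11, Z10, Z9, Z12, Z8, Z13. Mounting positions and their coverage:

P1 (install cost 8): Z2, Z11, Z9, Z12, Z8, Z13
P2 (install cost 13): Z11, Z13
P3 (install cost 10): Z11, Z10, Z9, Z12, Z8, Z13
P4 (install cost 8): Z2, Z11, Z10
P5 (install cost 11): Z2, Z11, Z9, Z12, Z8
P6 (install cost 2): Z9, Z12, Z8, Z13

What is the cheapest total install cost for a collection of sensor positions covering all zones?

10

P4, P6 cover every zone at install cost 8 + 2 = 10.
Any cover uses at least 2 sensor positions; among all covering selections none totals below 10.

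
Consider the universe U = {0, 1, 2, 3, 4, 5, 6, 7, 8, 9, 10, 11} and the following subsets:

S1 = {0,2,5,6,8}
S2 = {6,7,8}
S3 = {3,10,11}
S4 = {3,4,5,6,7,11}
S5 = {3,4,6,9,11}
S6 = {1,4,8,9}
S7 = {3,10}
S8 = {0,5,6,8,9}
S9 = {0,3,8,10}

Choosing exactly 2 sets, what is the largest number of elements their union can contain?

Choosing S1, S4 covers {0, 2, 3, 4, 5, 6, 7, 8, 11} — 9 elements.
No choice of 2 sets does better; here 1, 9, 10 are left uncovered.

9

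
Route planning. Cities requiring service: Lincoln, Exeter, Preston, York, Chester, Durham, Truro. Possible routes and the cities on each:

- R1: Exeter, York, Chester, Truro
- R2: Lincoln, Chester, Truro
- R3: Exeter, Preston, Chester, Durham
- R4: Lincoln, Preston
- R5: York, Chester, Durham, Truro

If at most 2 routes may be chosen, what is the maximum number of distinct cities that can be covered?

Choosing R1, R3 covers {Exeter, Preston, York, Chester, Durham, Truro} — 6 cities.
No choice of 2 routes does better; here Lincoln is left uncovered.

6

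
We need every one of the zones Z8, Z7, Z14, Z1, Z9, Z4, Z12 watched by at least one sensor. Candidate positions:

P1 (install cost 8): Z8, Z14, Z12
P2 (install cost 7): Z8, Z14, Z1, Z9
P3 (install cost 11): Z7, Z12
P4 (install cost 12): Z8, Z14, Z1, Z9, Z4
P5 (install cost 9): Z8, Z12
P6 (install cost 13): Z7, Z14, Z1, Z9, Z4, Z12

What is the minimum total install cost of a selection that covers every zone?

20

P2, P6 cover every zone at install cost 7 + 13 = 20.
Any cover uses at least 2 sensor positions; among all covering selections none totals below 20.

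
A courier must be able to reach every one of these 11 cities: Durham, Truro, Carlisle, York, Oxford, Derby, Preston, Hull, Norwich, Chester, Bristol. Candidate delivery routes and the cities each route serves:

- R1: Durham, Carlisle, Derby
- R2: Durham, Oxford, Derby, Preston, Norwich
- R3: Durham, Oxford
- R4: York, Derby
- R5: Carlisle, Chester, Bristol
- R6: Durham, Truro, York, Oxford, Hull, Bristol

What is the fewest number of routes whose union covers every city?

R2, R5, R6 together cover {Durham, Truro, Carlisle, York, Oxford, Derby, Preston, Hull, Norwich, Chester, Bristol} — every city.
No 2 of the 6 routes cover everything (all 15 pairs fall short), so 3 is minimum.

3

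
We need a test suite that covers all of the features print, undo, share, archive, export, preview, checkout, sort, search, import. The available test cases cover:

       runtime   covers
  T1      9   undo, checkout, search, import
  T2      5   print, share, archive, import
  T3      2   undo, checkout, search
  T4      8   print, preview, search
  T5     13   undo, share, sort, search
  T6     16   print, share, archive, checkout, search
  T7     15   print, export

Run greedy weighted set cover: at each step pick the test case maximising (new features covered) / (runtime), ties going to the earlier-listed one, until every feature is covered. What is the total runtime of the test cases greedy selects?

Pick 1: T3 adds 3 new (undo, checkout, search) at runtime 2 (ratio 3/2).
Pick 2: T2 adds 4 new (print, share, archive, import) at runtime 5 (ratio 4/5).
Pick 3: T4 adds 1 new (preview) at runtime 8 (ratio 1/8).
Pick 4: T5 adds 1 new (sort) at runtime 13 (ratio 1/13).
Pick 5: T7 adds 1 new (export) at runtime 15 (ratio 1/15).
Greedy total runtime: 2 + 5 + 8 + 13 + 15 = 43.

43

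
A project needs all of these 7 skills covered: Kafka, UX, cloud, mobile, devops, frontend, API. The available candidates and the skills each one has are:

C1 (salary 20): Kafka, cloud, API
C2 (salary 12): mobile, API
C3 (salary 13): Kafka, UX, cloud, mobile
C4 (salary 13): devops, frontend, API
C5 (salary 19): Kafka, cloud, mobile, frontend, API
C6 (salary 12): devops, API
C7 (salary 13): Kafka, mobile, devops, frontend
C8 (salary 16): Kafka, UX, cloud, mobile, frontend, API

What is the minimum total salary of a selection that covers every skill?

26

C3, C4 cover every skill at salary 13 + 13 = 26.
Any cover uses at least 2 candidates; among all covering selections none totals below 26.
Greedy by coverage-per-salary would pick C8, C6 for 28 — worse than the optimum 26.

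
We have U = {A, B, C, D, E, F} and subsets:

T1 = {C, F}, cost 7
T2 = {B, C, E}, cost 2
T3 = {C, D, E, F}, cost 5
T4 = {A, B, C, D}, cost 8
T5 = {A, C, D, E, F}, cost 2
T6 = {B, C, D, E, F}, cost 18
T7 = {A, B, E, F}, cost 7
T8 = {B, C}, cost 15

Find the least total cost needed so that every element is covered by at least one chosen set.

4

T2, T5 cover every element at cost 2 + 2 = 4.
Any cover uses at least 2 sets; among all covering selections none totals below 4.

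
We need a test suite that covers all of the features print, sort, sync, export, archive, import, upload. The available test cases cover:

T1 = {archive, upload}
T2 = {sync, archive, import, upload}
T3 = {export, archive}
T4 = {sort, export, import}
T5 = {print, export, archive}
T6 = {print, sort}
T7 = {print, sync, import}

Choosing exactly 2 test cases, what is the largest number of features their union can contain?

6

Choosing T2, T4 covers {sort, sync, export, archive, import, upload} — 6 features.
No choice of 2 test cases does better; here print is left uncovered.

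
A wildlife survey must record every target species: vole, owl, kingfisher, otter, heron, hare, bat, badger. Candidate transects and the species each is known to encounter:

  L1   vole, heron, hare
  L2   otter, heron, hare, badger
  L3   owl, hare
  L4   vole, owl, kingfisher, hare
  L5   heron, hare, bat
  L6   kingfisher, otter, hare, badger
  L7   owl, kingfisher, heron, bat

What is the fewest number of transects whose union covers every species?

3

L1, L2, L7 together cover {vole, owl, kingfisher, otter, heron, hare, bat, badger} — every species.
No 2 of the 7 transects cover everything (all 21 pairs fall short), so 3 is minimum.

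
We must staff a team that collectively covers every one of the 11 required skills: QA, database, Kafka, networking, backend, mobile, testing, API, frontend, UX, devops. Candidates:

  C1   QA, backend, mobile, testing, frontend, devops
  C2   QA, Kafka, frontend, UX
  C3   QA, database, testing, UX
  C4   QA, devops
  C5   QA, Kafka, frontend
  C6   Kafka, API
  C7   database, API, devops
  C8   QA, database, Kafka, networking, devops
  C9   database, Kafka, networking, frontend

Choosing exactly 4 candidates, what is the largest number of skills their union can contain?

11

Choosing C1, C2, C6, C8 covers {QA, database, Kafka, networking, backend, mobile, testing, API, frontend, UX, devops} — 11 skills.
That is all 11 skills.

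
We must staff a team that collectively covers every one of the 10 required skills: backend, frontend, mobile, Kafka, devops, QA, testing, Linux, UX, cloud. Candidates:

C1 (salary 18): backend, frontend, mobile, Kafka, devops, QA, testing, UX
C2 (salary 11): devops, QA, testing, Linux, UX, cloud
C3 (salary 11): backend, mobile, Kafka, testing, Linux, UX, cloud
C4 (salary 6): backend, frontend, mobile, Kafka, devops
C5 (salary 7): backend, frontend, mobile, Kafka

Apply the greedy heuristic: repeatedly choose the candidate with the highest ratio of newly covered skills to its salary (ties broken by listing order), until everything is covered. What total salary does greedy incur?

17

Pick 1: C4 adds 5 new (backend, frontend, mobile, Kafka, devops) at salary 6 (ratio 5/6).
Pick 2: C2 adds 5 new (QA, testing, Linux, UX, cloud) at salary 11 (ratio 5/11).
Greedy total salary: 6 + 11 = 17.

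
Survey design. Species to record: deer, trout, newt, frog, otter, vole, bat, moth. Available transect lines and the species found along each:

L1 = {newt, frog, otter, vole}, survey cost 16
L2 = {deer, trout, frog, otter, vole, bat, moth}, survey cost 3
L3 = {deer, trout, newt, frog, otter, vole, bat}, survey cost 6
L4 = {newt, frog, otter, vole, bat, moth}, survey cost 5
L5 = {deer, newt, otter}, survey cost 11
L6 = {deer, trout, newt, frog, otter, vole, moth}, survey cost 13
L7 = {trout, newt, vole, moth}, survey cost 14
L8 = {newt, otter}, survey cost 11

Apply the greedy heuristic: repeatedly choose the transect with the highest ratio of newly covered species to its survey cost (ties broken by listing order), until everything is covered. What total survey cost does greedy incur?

8

Pick 1: L2 adds 7 new (deer, trout, frog, otter, vole, bat, moth) at survey cost 3 (ratio 7/3).
Pick 2: L4 adds 1 new (newt) at survey cost 5 (ratio 1/5).
Greedy total survey cost: 3 + 5 = 8.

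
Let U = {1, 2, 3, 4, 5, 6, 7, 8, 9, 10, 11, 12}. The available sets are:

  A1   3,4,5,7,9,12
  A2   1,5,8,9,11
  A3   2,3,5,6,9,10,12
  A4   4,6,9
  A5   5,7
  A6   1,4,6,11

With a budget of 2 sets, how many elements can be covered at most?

10

Choosing A2, A3 covers {1, 2, 3, 5, 6, 8, 9, 10, 11, 12} — 10 elements.
No choice of 2 sets does better; here 4, 7 are left uncovered.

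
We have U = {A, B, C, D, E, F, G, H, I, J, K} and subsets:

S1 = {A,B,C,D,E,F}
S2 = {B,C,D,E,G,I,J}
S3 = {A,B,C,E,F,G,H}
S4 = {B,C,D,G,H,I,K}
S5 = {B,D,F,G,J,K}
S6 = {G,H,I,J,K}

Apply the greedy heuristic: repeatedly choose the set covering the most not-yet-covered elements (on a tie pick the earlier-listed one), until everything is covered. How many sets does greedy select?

Pick 1: S2 covers 7 new elements (B, C, D, E, G, I, J).
Pick 2: S3 covers 3 new elements (A, F, H).
Pick 3: S4 covers 1 new elements (K).
Greedy uses 3 sets. (The true minimum is 2.)

3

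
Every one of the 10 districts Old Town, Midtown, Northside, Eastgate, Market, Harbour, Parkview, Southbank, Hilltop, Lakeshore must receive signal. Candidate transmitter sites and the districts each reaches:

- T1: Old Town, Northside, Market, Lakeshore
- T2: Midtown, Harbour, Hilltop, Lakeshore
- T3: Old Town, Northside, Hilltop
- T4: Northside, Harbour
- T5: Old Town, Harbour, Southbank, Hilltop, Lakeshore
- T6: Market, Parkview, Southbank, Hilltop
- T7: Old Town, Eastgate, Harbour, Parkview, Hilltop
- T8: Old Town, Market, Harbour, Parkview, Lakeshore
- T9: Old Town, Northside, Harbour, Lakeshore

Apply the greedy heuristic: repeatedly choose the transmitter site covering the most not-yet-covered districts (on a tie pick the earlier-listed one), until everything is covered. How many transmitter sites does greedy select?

4

Pick 1: T5 covers 5 new districts (Old Town, Harbour, Southbank, Hilltop, Lakeshore).
Pick 2: T1 covers 2 new districts (Northside, Market).
Pick 3: T7 covers 2 new districts (Eastgate, Parkview).
Pick 4: T2 covers 1 new districts (Midtown).
Greedy uses 4 transmitter sites.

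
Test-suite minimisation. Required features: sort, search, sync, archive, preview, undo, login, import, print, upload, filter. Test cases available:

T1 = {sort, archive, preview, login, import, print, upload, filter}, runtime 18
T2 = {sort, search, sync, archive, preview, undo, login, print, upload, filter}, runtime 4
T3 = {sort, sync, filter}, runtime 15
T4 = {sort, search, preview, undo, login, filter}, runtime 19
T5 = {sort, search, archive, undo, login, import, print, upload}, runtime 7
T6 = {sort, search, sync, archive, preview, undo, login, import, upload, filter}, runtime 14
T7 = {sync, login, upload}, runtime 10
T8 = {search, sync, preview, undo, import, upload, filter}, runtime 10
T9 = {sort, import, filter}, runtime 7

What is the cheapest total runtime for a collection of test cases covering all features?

11

T2, T5 cover every feature at runtime 4 + 7 = 11.
Any cover uses at least 2 test cases; among all covering selections none totals below 11.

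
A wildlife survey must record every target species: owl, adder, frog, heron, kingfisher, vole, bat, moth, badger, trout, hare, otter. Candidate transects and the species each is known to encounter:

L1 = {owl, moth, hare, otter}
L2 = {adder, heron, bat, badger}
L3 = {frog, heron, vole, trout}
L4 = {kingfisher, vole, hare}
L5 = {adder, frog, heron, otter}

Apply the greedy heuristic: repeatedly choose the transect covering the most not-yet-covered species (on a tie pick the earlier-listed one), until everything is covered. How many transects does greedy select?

Pick 1: L1 covers 4 new species (owl, moth, hare, otter).
Pick 2: L2 covers 4 new species (adder, heron, bat, badger).
Pick 3: L3 covers 3 new species (frog, vole, trout).
Pick 4: L4 covers 1 new species (kingfisher).
Greedy uses 4 transects.

4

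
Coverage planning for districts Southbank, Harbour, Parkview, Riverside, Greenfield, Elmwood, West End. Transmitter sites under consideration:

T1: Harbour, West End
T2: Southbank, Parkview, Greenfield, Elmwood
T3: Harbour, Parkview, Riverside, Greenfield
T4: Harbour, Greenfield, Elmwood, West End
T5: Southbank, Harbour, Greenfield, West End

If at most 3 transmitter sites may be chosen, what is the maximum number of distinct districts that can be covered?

7

Choosing T1, T2, T3 covers {Southbank, Harbour, Parkview, Riverside, Greenfield, Elmwood, West End} — 7 districts.
That is all 7 districts.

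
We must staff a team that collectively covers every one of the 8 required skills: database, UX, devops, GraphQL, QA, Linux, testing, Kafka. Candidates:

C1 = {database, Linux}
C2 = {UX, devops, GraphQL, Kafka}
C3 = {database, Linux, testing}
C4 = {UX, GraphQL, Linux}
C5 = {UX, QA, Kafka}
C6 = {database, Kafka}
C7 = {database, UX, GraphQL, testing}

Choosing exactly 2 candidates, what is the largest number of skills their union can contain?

Choosing C2, C3 covers {database, UX, devops, GraphQL, Linux, testing, Kafka} — 7 skills.
No choice of 2 candidates does better; here QA is left uncovered.

7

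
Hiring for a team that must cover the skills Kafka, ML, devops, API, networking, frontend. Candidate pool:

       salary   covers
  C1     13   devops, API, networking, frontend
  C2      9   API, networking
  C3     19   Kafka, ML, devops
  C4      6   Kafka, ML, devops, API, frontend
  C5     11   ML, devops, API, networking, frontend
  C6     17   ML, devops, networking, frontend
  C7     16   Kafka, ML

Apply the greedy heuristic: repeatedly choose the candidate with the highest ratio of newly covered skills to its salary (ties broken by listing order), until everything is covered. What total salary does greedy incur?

Pick 1: C4 adds 5 new (Kafka, ML, devops, API, frontend) at salary 6 (ratio 5/6).
Pick 2: C2 adds 1 new (networking) at salary 9 (ratio 1/9).
Greedy total salary: 6 + 9 = 15.

15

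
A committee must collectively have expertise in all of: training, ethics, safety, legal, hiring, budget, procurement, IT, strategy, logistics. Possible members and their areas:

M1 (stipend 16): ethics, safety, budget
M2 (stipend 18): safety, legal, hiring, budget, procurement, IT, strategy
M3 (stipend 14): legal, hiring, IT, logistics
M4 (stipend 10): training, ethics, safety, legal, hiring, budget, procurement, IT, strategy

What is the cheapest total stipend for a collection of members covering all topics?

24

M3, M4 cover every topic at stipend 14 + 10 = 24.
Any cover uses at least 2 members; among all covering selections none totals below 24.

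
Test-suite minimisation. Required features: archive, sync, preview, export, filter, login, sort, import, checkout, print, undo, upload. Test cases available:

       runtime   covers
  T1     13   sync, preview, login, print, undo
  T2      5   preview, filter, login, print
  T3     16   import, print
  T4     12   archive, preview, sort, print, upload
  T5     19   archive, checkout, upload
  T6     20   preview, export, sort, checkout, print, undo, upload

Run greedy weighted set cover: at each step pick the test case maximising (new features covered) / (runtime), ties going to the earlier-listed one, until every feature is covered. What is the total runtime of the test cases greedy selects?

66

Pick 1: T2 adds 4 new (preview, filter, login, print) at runtime 5 (ratio 4/5).
Pick 2: T4 adds 3 new (archive, sort, upload) at runtime 12 (ratio 3/12).
Pick 3: T1 adds 2 new (sync, undo) at runtime 13 (ratio 2/13).
Pick 4: T6 adds 2 new (export, checkout) at runtime 20 (ratio 2/20).
Pick 5: T3 adds 1 new (import) at runtime 16 (ratio 1/16).
Greedy total runtime: 5 + 12 + 13 + 20 + 16 = 66.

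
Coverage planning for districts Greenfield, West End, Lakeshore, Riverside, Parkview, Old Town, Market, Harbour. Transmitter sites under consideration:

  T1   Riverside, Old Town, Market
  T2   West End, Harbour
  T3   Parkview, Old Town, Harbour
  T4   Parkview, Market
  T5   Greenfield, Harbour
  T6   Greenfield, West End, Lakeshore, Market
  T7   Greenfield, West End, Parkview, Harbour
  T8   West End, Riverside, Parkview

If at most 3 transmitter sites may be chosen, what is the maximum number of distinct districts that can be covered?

8

Choosing T1, T3, T6 covers {Greenfield, West End, Lakeshore, Riverside, Parkview, Old Town, Market, Harbour} — 8 districts.
That is all 8 districts.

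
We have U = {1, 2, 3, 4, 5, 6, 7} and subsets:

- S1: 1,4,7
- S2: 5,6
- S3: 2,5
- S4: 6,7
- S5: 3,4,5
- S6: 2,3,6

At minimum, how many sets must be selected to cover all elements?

3

S1, S2, S6 together cover {1, 2, 3, 4, 5, 6, 7} — every element.
No 2 of the 6 sets cover everything (all 15 pairs fall short), so 3 is minimum.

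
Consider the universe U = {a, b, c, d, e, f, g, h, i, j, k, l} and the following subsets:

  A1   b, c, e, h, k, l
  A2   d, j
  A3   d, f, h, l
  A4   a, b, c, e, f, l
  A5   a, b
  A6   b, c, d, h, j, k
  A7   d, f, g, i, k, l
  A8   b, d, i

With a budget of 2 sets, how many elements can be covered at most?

Choosing A1, A7 covers {b, c, d, e, f, g, h, i, k, l} — 10 elements.
No choice of 2 sets does better; here a, j are left uncovered.

10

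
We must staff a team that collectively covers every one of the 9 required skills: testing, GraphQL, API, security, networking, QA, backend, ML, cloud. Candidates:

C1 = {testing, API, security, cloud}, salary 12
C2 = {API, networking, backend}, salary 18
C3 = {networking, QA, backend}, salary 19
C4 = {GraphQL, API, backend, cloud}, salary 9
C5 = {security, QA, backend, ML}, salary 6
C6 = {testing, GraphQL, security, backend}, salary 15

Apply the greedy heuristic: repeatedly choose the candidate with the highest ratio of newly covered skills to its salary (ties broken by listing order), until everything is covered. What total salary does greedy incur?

45

Pick 1: C5 adds 4 new (security, QA, backend, ML) at salary 6 (ratio 4/6).
Pick 2: C4 adds 3 new (GraphQL, API, cloud) at salary 9 (ratio 3/9).
Pick 3: C1 adds 1 new (testing) at salary 12 (ratio 1/12).
Pick 4: C2 adds 1 new (networking) at salary 18 (ratio 1/18).
Greedy total salary: 6 + 9 + 12 + 18 = 45.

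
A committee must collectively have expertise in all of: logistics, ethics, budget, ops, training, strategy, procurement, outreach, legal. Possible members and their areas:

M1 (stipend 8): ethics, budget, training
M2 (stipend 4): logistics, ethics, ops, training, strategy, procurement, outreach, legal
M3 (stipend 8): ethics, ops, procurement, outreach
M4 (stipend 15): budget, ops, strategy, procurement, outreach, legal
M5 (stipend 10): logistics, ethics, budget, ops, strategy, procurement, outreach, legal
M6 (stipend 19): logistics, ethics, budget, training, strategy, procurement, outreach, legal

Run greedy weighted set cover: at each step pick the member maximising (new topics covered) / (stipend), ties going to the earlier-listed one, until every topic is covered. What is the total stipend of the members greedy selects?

Pick 1: M2 adds 8 new (logistics, ethics, ops, training, strategy, procurement, outreach, legal) at stipend 4 (ratio 8/4).
Pick 2: M1 adds 1 new (budget) at stipend 8 (ratio 1/8).
Greedy total stipend: 4 + 8 = 12.

12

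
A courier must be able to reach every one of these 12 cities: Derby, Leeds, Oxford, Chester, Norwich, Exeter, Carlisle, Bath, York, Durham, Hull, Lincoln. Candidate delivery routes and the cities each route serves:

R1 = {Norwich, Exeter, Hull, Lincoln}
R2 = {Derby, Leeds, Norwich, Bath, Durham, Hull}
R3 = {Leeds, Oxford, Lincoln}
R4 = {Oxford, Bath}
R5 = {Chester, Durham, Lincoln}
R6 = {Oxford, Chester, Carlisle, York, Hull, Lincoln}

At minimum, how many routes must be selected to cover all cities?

3

R1, R2, R6 together cover {Derby, Leeds, Oxford, Chester, Norwich, Exeter, Carlisle, Bath, York, Durham, Hull, Lincoln} — every city.
No 2 of the 6 routes cover everything (all 15 pairs fall short), so 3 is minimum.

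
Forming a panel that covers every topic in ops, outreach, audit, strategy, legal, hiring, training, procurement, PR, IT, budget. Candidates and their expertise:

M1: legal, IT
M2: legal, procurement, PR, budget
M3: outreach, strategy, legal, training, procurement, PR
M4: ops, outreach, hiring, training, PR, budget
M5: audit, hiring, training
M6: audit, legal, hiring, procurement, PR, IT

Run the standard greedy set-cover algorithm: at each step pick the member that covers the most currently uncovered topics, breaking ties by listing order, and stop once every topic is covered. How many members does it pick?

Pick 1: M3 covers 6 new topics (outreach, strategy, legal, training, procurement, PR).
Pick 2: M4 covers 3 new topics (ops, hiring, budget).
Pick 3: M6 covers 2 new topics (audit, IT).
Greedy uses 3 members.

3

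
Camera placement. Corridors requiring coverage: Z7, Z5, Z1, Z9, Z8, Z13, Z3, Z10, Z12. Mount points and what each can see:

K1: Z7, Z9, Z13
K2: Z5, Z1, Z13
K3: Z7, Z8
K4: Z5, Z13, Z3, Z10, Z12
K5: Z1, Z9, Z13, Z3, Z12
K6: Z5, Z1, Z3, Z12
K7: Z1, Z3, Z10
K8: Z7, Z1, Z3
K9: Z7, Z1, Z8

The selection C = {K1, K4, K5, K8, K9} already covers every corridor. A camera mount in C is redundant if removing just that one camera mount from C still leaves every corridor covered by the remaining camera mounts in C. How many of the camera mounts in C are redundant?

Drop K1: the rest still cover every corridor — redundant.
Drop K4: Z5, Z10 uncovered — not redundant.
Drop K5: the rest still cover every corridor — redundant.
Drop K8: the rest still cover every corridor — redundant.
Drop K9: Z8 uncovered — not redundant.
3 redundant: K1, K5, K8.

3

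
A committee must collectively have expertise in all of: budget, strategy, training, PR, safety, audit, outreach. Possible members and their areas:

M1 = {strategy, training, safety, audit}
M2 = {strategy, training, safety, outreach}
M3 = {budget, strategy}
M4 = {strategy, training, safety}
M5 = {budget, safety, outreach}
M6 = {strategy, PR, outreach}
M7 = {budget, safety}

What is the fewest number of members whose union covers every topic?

M1, M3, M6 together cover {budget, strategy, training, PR, safety, audit, outreach} — every topic.
No 2 of the 7 members cover everything (all 21 pairs fall short), so 3 is minimum.

3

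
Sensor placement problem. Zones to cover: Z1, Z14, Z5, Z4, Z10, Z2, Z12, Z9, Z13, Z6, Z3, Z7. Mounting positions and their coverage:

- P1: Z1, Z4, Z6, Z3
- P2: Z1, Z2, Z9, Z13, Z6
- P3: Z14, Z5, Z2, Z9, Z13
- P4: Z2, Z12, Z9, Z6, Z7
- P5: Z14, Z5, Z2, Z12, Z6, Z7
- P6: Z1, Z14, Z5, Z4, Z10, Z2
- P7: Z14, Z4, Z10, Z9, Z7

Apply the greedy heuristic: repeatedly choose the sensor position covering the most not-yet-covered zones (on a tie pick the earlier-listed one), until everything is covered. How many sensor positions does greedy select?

4

Pick 1: P5 covers 6 new zones (Z14, Z5, Z2, Z12, Z6, Z7).
Pick 2: P1 covers 3 new zones (Z1, Z4, Z3).
Pick 3: P2 covers 2 new zones (Z9, Z13).
Pick 4: P6 covers 1 new zones (Z10).
Greedy uses 4 sensor positions.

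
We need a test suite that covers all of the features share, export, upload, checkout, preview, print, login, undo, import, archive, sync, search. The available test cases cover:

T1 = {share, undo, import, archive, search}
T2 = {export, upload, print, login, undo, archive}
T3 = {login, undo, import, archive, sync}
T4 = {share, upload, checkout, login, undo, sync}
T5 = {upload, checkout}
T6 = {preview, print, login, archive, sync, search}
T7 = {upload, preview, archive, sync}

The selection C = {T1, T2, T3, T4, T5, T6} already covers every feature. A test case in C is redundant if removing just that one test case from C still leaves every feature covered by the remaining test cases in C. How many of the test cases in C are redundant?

Drop T1: the rest still cover every feature — redundant.
Drop T2: export uncovered — not redundant.
Drop T3: the rest still cover every feature — redundant.
Drop T4: the rest still cover every feature — redundant.
Drop T5: the rest still cover every feature — redundant.
Drop T6: preview uncovered — not redundant.
4 redundant: T1, T3, T4, T5.

4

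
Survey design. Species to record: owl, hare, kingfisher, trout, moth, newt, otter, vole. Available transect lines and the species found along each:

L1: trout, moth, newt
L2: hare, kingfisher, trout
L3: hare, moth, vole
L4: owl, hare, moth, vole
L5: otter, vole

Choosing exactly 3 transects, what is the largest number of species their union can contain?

7

Choosing L1, L2, L4 covers {owl, hare, kingfisher, trout, moth, newt, vole} — 7 species.
No choice of 3 transects does better; here otter is left uncovered.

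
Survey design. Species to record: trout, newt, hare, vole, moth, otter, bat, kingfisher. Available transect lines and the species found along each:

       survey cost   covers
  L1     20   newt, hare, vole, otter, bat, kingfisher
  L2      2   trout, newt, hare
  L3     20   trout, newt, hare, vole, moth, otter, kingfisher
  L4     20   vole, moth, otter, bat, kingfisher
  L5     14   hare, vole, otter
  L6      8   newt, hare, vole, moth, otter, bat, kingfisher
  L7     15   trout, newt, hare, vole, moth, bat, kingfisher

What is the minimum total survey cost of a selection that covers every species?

10

L2, L6 cover every species at survey cost 2 + 8 = 10.
Any cover uses at least 2 transects; among all covering selections none totals below 10.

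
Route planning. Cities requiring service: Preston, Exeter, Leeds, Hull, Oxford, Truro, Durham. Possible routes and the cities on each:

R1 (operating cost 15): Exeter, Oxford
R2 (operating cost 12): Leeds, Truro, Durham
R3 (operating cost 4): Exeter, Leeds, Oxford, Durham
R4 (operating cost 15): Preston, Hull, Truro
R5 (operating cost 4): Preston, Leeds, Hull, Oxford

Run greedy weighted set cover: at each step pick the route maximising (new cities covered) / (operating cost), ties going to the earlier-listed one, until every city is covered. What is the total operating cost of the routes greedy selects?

Pick 1: R3 adds 4 new (Exeter, Leeds, Oxford, Durham) at operating cost 4 (ratio 4/4).
Pick 2: R5 adds 2 new (Preston, Hull) at operating cost 4 (ratio 2/4).
Pick 3: R2 adds 1 new (Truro) at operating cost 12 (ratio 1/12).
Greedy total operating cost: 4 + 4 + 12 = 20. (The true optimum is 19, so greedy overshoots here.)

20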